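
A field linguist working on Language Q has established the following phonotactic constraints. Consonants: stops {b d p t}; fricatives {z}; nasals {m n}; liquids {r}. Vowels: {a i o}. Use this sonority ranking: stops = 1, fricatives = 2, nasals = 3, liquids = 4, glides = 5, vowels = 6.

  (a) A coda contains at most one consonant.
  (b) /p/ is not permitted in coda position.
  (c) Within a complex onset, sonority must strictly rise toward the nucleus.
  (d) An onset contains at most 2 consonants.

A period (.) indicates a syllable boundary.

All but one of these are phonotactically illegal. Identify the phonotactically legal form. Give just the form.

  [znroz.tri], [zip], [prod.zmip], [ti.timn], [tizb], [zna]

[znroz.tri] — violates constraint (d): syllable 1 onset /znr/ has 3 consonants (> 2) → phonotactically illegal
[zip] — violates constraint (b): syllable 1 coda contains /p/ → phonotactically illegal
[prod.zmip] — violates constraint (b): syllable 2 coda contains /p/ → phonotactically illegal
[ti.timn] — violates constraint (a): syllable 2 coda /mn/ has 2 consonants (> 1) → phonotactically illegal
[tizb] — violates constraint (a): syllable 1 coda /zb/ has 2 consonants (> 1) → phonotactically illegal
[zna] — σ1 onset /zn/ (2→3 rises), coda /∅/ ok → phonotactically legal

[zna]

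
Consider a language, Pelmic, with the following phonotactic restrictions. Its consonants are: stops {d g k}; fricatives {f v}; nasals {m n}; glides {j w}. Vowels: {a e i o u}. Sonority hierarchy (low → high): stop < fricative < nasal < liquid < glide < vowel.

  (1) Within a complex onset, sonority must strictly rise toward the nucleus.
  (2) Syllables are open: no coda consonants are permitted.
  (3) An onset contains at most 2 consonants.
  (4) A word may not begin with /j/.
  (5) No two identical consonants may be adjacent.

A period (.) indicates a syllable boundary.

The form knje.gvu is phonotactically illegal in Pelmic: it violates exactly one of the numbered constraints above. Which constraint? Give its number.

knje.gvu: syllable 1 onset /knj/ has 3 consonants (> 2).
This is a violation of constraint 3: "An onset contains at most 2 consonants."
The remaining constraints (1, 2, 4, 5) are satisfied.

3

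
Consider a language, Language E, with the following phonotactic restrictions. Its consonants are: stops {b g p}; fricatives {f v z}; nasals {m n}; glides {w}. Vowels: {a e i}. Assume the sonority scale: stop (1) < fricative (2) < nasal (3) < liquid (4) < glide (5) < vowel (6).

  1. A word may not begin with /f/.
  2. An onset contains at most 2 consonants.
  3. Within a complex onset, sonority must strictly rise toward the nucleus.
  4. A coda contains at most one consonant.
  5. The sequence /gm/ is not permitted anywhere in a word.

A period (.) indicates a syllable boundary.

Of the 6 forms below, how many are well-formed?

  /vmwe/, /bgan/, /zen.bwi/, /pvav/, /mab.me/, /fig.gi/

3

/vmwe/ — violates constraint 2: syllable 1 onset /vmw/ has 3 consonants (> 2) → ill-formed
/bgan/ — violates constraint 3: syllable 1 onset /bg/: /b/ (stop, 1) → /g/ (stop, 1) does not rise → ill-formed
/zen.bwi/ — σ1 onset /z/, coda /n/ ok; σ2 onset /bw/ (1→5 rises), coda /∅/ ok → well-formed
/pvav/ — σ1 onset /pv/ (1→2 rises), coda /v/ ok → well-formed
/mab.me/ — σ1 onset /m/, coda /b/ ok; σ2 onset /m/, coda /∅/ ok → well-formed
/fig.gi/ — violates constraint 1: word begins with /f/ → ill-formed
Well-formed: /zen.bwi/, /pvav/, /mab.me/ → 3.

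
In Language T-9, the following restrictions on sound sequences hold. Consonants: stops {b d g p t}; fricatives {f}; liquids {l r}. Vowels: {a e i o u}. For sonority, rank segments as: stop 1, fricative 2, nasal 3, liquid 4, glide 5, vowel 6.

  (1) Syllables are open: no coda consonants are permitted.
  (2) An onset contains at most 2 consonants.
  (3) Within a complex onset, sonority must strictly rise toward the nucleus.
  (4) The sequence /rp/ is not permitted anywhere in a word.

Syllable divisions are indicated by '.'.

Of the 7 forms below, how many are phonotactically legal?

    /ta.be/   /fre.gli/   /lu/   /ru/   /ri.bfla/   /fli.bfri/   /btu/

4

/ta.be/ — σ1 onset /t/, coda /∅/ ok; σ2 onset /b/, coda /∅/ ok → phonotactically legal
/fre.gli/ — σ1 onset /fr/ (2→4 rises), coda /∅/ ok; σ2 onset /gl/ (1→4 rises), coda /∅/ ok → phonotactically legal
/lu/ — σ1 onset /l/, coda /∅/ ok → phonotactically legal
/ru/ — σ1 onset /r/, coda /∅/ ok → phonotactically legal
/ri.bfla/ — violates constraint 2: syllable 2 onset /bfl/ has 3 consonants (> 2) → phonotactically illegal
/fli.bfri/ — violates constraint 2: syllable 2 onset /bfr/ has 3 consonants (> 2) → phonotactically illegal
/btu/ — violates constraint 3: syllable 1 onset /bt/: /b/ (stop, 1) → /t/ (stop, 1) does not rise → phonotactically illegal
Phonotactically legal: /ta.be/, /fre.gli/, /lu/, /ru/ → 4.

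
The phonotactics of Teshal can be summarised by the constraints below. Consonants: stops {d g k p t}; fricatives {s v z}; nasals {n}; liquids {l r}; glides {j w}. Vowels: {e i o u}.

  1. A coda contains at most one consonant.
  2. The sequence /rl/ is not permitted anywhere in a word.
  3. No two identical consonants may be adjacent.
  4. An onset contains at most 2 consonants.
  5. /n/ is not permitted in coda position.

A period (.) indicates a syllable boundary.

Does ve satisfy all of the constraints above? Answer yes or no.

ve — σ1 onset /v/, coda /∅/ ok → phonotactically legal

yes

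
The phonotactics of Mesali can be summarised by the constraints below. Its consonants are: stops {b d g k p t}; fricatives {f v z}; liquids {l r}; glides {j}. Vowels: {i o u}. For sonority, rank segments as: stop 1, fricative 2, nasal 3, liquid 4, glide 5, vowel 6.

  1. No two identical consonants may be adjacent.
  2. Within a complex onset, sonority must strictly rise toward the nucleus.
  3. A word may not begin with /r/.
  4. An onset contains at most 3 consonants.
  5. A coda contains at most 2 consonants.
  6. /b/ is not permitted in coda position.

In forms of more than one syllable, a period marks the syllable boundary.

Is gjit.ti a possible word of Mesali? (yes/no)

gjit.ti — violates constraint 1: adjacent identical consonants /tt/ → not permitted

no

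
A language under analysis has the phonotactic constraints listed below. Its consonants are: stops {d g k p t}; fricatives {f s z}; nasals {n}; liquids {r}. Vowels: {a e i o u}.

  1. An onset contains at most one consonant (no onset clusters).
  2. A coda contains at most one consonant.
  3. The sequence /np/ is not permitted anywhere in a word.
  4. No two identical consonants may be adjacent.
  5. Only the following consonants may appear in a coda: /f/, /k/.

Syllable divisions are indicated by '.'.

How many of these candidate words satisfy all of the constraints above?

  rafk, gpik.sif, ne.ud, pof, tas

rafk — violates constraint 2: syllable 1 coda /fk/ has 2 consonants (> 1) → phonotactically illegal
gpik.sif — violates constraint 1: syllable 1 onset /gp/ has 2 consonants (> 1) → phonotactically illegal
ne.ud — violates constraint 5: syllable 2 coda contains /d/, which is not a licensed coda consonant → phonotactically illegal
pof — σ1 onset /p/, coda /f/ ok → phonotactically legal
tas — violates constraint 5: syllable 1 coda contains /s/, which is not a licensed coda consonant → phonotactically illegal
Phonotactically legal: pof → 1.

1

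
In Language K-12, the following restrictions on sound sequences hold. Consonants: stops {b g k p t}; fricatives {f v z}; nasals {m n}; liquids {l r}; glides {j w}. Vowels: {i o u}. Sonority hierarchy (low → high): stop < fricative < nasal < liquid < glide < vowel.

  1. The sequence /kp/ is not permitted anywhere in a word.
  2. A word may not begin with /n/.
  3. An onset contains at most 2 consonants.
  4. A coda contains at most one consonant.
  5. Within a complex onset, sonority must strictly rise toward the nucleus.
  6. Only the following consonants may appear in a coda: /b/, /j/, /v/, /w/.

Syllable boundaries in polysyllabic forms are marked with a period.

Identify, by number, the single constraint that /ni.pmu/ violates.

2

/ni.pmu/: word begins with /n/.
This is a violation of constraint 2: "A word may not begin with /n/."
The remaining constraints (1, 3, 4, 5, 6) are satisfied.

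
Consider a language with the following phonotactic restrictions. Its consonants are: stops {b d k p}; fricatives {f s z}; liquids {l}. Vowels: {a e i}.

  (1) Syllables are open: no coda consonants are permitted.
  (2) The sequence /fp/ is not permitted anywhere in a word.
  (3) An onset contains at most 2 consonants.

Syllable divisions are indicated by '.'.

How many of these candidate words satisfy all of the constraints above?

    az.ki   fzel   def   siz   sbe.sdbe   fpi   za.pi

az.ki — violates constraint 1: syllable 1 coda /z/ has 1 consonant (> 0) → phonotactically illegal
fzel — violates constraint 1: syllable 1 coda /l/ has 1 consonant (> 0) → phonotactically illegal
def — violates constraint 1: syllable 1 coda /f/ has 1 consonant (> 0) → phonotactically illegal
siz — violates constraint 1: syllable 1 coda /z/ has 1 consonant (> 0) → phonotactically illegal
sbe.sdbe — violates constraint 3: syllable 2 onset /sdb/ has 3 consonants (> 2) → phonotactically illegal
fpi — violates constraint 2: contains banned sequence /fp/ → phonotactically illegal
za.pi — σ1 onset /z/, coda /∅/ ok; σ2 onset /p/, coda /∅/ ok → phonotactically legal
Phonotactically legal: za.pi → 1.

1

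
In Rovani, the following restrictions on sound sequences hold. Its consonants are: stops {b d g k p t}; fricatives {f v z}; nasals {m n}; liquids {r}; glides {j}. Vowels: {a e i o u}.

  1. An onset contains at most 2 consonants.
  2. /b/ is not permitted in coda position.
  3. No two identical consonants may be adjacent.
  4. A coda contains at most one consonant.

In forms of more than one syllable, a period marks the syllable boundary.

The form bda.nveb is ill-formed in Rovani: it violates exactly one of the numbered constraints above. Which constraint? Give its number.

bda.nveb: syllable 2 coda contains /b/.
This is a violation of constraint 2: "/b/ is not permitted in coda position."
The remaining constraints (1, 3, 4) are satisfied.

2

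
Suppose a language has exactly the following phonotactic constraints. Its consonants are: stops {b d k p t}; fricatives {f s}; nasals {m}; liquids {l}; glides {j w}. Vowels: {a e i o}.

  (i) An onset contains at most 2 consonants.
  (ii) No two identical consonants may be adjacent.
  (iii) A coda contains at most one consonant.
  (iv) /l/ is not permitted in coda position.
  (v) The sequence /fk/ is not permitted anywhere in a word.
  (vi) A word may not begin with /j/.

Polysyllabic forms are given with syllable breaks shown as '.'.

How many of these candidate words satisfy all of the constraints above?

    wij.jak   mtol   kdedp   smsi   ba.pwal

0

wij.jak — violates constraint (ii): adjacent identical consonants /jj/ → illicit
mtol — violates constraint (iv): syllable 1 coda contains /l/ → illicit
kdedp — violates constraint (iii): syllable 1 coda /dp/ has 2 consonants (> 1) → illicit
smsi — violates constraint (i): syllable 1 onset /sms/ has 3 consonants (> 2) → illicit
ba.pwal — violates constraint (iv): syllable 2 coda contains /l/ → illicit
No form is licit → 0.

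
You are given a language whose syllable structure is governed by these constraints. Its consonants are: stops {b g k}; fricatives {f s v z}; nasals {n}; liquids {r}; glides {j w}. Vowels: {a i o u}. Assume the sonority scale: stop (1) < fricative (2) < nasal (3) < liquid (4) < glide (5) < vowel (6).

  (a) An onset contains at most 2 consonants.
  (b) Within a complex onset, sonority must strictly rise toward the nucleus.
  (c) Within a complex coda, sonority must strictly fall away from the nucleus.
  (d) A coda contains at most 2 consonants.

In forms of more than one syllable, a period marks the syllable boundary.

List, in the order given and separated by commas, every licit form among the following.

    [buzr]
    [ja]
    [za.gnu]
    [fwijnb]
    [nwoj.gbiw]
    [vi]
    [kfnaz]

[ja], [za.gnu], [vi]

[buzr] — violates constraint (c): syllable 1 coda /zr/: /z/ (fricative, 2) → /r/ (liquid, 4) does not fall → illicit
[ja] — σ1 onset /j/, coda /∅/ ok → licit
[za.gnu] — σ1 onset /z/, coda /∅/ ok; σ2 onset /gn/ (1→3 rises), coda /∅/ ok → licit
[fwijnb] — violates constraint (d): syllable 1 coda /jnb/ has 3 consonants (> 2) → illicit
[nwoj.gbiw] — violates constraint (b): syllable 2 onset /gb/: /g/ (stop, 1) → /b/ (stop, 1) does not rise → illicit
[vi] — σ1 onset /v/, coda /∅/ ok → licit
[kfnaz] — violates constraint (a): syllable 1 onset /kfn/ has 3 consonants (> 2) → illicit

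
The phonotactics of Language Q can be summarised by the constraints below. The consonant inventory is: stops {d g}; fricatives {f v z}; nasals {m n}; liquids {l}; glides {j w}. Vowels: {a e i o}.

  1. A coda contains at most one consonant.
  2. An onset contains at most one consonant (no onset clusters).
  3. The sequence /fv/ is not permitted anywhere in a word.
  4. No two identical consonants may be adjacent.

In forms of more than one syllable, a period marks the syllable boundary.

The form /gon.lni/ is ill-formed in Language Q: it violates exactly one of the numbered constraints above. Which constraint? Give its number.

/gon.lni/: syllable 2 onset /ln/ has 2 consonants (> 1).
This is a violation of constraint 2: "An onset contains at most one consonant (no onset clusters)."
The remaining constraints (1, 3, 4) are satisfied.

2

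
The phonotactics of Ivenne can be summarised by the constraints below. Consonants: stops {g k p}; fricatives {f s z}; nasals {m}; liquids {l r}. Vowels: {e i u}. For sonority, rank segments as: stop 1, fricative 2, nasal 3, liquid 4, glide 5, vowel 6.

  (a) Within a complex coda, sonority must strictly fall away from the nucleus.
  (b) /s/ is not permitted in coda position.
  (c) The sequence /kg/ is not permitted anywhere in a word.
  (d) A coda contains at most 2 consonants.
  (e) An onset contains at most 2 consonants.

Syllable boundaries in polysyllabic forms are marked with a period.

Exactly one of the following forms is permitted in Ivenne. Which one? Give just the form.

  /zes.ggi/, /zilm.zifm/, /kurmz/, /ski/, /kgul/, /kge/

/ski/

/zes.ggi/ — violates constraint (b): syllable 1 coda contains /s/ → not permitted
/zilm.zifm/ — violates constraint (a): syllable 2 coda /fm/: /f/ (fricative, 2) → /m/ (nasal, 3) does not fall → not permitted
/kurmz/ — violates constraint (d): syllable 1 coda /rmz/ has 3 consonants (> 2) → not permitted
/ski/ — σ1 onset /sk/ (2C), coda /∅/ ok → permitted
/kgul/ — violates constraint (c): contains banned sequence /kg/ → not permitted
/kge/ — violates constraint (c): contains banned sequence /kg/ → not permitted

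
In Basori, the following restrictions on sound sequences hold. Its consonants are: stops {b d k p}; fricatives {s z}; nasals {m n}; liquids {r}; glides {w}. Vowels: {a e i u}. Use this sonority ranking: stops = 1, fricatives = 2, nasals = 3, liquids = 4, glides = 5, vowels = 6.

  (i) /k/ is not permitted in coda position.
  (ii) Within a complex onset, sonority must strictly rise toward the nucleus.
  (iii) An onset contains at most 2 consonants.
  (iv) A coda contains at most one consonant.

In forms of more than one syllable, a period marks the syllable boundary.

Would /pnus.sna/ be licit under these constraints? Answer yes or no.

/pnus.sna/ — σ1 onset /pn/ (1→3 rises), coda /s/ ok; σ2 onset /sn/ (2→3 rises), coda /∅/ ok → licit

yes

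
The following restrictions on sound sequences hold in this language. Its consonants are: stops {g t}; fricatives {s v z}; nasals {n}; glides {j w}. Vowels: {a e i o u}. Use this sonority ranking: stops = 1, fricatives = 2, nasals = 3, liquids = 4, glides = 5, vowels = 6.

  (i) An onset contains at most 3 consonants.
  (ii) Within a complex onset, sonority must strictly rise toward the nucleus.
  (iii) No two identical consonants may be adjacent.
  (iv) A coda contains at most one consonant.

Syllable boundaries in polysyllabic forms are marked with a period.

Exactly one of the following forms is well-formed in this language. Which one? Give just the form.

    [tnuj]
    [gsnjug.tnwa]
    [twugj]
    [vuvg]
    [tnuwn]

[tnuj] — σ1 onset /tn/ (1→3 rises), coda /j/ ok → well-formed
[gsnjug.tnwa] — violates constraint (i): syllable 1 onset /gsnj/ has 4 consonants (> 3) → ill-formed
[twugj] — violates constraint (iv): syllable 1 coda /gj/ has 2 consonants (> 1) → ill-formed
[vuvg] — violates constraint (iv): syllable 1 coda /vg/ has 2 consonants (> 1) → ill-formed
[tnuwn] — violates constraint (iv): syllable 1 coda /wn/ has 2 consonants (> 1) → ill-formed

[tnuj]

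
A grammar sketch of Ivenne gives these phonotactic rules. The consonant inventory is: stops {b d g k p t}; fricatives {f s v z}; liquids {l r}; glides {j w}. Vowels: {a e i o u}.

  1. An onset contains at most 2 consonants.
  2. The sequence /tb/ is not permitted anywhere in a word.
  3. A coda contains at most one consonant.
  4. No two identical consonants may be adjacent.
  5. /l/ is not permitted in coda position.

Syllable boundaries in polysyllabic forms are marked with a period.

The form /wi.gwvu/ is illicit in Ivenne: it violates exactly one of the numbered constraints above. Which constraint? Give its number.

/wi.gwvu/: syllable 2 onset /gwv/ has 3 consonants (> 2).
This is a violation of constraint 1: "An onset contains at most 2 consonants."
The remaining constraints (2, 3, 4, 5) are satisfied.

1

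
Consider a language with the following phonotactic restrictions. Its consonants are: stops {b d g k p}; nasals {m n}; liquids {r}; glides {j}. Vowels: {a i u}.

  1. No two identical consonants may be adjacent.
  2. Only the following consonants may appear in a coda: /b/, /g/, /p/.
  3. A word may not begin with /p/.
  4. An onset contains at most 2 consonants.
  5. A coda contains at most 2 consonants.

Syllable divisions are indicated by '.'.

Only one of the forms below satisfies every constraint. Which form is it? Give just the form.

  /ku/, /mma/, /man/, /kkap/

/ku/

/ku/ — σ1 onset /k/, coda /∅/ ok → phonotactically legal
/mma/ — violates constraint 1: adjacent identical consonants /mm/ → phonotactically illegal
/man/ — violates constraint 2: syllable 1 coda contains /n/, which is not a licensed coda consonant → phonotactically illegal
/kkap/ — violates constraint 1: adjacent identical consonants /kk/ → phonotactically illegal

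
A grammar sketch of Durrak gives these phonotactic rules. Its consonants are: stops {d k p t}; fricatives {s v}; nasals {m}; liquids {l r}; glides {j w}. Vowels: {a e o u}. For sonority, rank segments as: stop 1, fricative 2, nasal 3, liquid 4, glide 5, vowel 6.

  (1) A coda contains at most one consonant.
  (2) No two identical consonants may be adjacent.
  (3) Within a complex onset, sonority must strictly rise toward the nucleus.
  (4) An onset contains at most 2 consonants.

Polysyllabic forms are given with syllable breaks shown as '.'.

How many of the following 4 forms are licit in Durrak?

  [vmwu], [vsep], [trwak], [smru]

[vmwu] — violates constraint 4: syllable 1 onset /vmw/ has 3 consonants (> 2) → illicit
[vsep] — violates constraint 3: syllable 1 onset /vs/: /v/ (fricative, 2) → /s/ (fricative, 2) does not rise → illicit
[trwak] — violates constraint 4: syllable 1 onset /trw/ has 3 consonants (> 2) → illicit
[smru] — violates constraint 4: syllable 1 onset /smr/ has 3 consonants (> 2) → illicit
No form is licit → 0.

0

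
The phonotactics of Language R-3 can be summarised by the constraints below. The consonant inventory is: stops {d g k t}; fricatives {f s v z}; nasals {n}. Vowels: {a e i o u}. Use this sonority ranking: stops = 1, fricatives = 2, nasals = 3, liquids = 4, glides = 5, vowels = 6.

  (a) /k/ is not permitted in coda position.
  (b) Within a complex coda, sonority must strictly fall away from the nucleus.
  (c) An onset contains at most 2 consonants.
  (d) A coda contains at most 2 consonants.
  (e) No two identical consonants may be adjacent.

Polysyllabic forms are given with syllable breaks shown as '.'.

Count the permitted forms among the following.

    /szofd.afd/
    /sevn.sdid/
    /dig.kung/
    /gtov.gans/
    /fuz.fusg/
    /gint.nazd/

5

/szofd.afd/ — σ1 onset /sz/ (2C), coda /fd/ (2→1 falls) ok; σ2 onset /∅/, coda /fd/ (2→1 falls) ok → permitted
/sevn.sdid/ — violates constraint (b): syllable 1 coda /vn/: /v/ (fricative, 2) → /n/ (nasal, 3) does not fall → not permitted
/dig.kung/ — σ1 onset /d/, coda /g/ ok; σ2 onset /k/, coda /ng/ (3→1 falls) ok → permitted
/gtov.gans/ — σ1 onset /gt/ (2C), coda /v/ ok; σ2 onset /g/, coda /ns/ (3→2 falls) ok → permitted
/fuz.fusg/ — σ1 onset /f/, coda /z/ ok; σ2 onset /f/, coda /sg/ (2→1 falls) ok → permitted
/gint.nazd/ — σ1 onset /g/, coda /nt/ (3→1 falls) ok; σ2 onset /n/, coda /zd/ (2→1 falls) ok → permitted
Permitted: /szofd.afd/, /dig.kung/, /gtov.gans/, /fuz.fusg/, /gint.nazd/ → 5.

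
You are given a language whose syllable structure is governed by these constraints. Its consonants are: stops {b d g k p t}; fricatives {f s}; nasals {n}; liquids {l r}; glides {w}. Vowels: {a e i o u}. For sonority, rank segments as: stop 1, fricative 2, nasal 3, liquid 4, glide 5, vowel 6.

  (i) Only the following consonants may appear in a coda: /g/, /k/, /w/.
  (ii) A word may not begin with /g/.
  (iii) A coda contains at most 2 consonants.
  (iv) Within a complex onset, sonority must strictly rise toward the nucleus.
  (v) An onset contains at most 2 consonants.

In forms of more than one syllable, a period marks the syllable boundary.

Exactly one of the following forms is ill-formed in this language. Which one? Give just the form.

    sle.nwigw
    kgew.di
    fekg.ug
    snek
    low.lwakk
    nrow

kgew.di

sle.nwigw — σ1 onset /sl/ (2→4 rises), coda /∅/ ok; σ2 onset /nw/ (3→5 rises), coda /gw/ (2C) ok → well-formed
kgew.di — violates constraint (iv): syllable 1 onset /kg/: /k/ (stop, 1) → /g/ (stop, 1) does not rise → ill-formed
fekg.ug — σ1 onset /f/, coda /kg/ (2C) ok; σ2 onset /∅/, coda /g/ ok → well-formed
snek — σ1 onset /sn/ (2→3 rises), coda /k/ ok → well-formed
low.lwakk — σ1 onset /l/, coda /w/ ok; σ2 onset /lw/ (4→5 rises), coda /kk/ (2C) ok → well-formed
nrow — σ1 onset /nr/ (3→4 rises), coda /w/ ok → well-formed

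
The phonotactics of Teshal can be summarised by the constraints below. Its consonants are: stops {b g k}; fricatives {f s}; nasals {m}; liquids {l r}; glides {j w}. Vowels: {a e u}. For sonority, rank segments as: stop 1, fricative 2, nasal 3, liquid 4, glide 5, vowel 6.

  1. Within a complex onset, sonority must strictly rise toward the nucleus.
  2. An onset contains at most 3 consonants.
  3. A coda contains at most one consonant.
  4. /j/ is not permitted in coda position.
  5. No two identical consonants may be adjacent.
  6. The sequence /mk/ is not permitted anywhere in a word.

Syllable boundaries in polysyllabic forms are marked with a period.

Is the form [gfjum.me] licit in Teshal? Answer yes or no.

[gfjum.me] — violates constraint 5: adjacent identical consonants /mm/ → illicit

no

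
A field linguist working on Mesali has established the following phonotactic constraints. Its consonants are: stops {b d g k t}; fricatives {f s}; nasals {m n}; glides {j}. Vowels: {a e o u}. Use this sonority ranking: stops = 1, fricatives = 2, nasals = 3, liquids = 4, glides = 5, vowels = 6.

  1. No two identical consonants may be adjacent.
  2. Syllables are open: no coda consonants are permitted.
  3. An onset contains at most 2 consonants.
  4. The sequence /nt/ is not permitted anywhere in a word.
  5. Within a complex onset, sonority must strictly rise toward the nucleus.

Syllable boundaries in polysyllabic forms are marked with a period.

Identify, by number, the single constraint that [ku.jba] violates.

[ku.jba]: syllable 2 onset /jb/: /j/ (glide, 5) → /b/ (stop, 1) does not rise.
This is a violation of constraint 5: "Within a complex onset, sonority must strictly rise toward the nucleus."
The remaining constraints (1, 2, 3, 4) are satisfied.

5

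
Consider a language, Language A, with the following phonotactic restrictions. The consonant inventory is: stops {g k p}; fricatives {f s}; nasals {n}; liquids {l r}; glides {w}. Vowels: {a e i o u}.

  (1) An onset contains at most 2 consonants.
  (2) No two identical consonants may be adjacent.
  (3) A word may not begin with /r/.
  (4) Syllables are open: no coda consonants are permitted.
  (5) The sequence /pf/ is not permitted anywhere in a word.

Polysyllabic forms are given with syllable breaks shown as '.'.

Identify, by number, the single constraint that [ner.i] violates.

4

[ner.i]: syllable 1 coda /r/ has 1 consonant (> 0).
This is a violation of constraint 4: "Syllables are open: no coda consonants are permitted."
The remaining constraints (1, 2, 3, 5) are satisfied.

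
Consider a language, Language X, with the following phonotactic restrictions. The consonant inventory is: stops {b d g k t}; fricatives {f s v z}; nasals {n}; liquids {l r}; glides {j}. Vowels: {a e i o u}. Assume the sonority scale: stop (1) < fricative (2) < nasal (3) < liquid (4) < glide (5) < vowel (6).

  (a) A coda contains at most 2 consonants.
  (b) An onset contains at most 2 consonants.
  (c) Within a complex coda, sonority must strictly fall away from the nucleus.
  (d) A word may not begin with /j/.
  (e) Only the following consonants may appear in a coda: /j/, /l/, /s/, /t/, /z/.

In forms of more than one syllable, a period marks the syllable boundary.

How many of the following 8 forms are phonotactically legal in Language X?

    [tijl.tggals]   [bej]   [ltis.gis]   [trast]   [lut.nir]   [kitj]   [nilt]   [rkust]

5

[tijl.tggals] — violates constraint (b): syllable 2 onset /tgg/ has 3 consonants (> 2) → phonotactically illegal
[bej] — σ1 onset /b/, coda /j/ ok → phonotactically legal
[ltis.gis] — σ1 onset /lt/ (2C), coda /s/ ok; σ2 onset /g/, coda /s/ ok → phonotactically legal
[trast] — σ1 onset /tr/ (2C), coda /st/ (2→1 falls) ok → phonotactically legal
[lut.nir] — violates constraint (e): syllable 2 coda contains /r/, which is not a licensed coda consonant → phonotactically illegal
[kitj] — violates constraint (c): syllable 1 coda /tj/: /t/ (stop, 1) → /j/ (glide, 5) does not fall → phonotactically illegal
[nilt] — σ1 onset /n/, coda /lt/ (4→1 falls) ok → phonotactically legal
[rkust] — σ1 onset /rk/ (2C), coda /st/ (2→1 falls) ok → phonotactically legal
Phonotactically legal: [bej], [ltis.gis], [trast], [nilt], [rkust] → 5.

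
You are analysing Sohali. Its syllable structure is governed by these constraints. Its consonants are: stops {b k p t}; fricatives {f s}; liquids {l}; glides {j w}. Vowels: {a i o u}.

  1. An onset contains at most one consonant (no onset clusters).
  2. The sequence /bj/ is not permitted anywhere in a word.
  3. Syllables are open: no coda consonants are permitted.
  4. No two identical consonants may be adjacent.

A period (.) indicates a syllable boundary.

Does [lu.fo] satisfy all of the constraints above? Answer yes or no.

[lu.fo] — σ1 onset /l/, coda /∅/ ok; σ2 onset /f/, coda /∅/ ok → licit

yes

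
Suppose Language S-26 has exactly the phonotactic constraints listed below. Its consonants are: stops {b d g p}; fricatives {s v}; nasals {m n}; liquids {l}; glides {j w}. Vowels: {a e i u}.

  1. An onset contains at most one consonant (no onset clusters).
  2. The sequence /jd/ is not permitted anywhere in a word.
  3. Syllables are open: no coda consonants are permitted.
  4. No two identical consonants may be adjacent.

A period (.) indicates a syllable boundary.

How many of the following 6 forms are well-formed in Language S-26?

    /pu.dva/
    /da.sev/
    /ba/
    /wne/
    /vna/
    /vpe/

/pu.dva/ — violates constraint 1: syllable 2 onset /dv/ has 2 consonants (> 1) → ill-formed
/da.sev/ — violates constraint 3: syllable 2 coda /v/ has 1 consonant (> 0) → ill-formed
/ba/ — σ1 onset /b/, coda /∅/ ok → well-formed
/wne/ — violates constraint 1: syllable 1 onset /wn/ has 2 consonants (> 1) → ill-formed
/vna/ — violates constraint 1: syllable 1 onset /vn/ has 2 consonants (> 1) → ill-formed
/vpe/ — violates constraint 1: syllable 1 onset /vp/ has 2 consonants (> 1) → ill-formed
Well-formed: /ba/ → 1.

1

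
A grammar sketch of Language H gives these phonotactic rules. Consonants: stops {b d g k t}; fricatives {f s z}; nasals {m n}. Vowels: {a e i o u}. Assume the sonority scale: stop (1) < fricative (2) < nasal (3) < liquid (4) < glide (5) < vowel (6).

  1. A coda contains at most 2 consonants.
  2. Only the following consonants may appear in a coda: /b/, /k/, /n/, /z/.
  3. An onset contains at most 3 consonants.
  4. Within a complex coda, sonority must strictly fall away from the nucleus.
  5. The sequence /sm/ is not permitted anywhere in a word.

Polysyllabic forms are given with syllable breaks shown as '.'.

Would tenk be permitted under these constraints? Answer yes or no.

yes

tenk — σ1 onset /t/, coda /nk/ (3→1 falls) ok → permitted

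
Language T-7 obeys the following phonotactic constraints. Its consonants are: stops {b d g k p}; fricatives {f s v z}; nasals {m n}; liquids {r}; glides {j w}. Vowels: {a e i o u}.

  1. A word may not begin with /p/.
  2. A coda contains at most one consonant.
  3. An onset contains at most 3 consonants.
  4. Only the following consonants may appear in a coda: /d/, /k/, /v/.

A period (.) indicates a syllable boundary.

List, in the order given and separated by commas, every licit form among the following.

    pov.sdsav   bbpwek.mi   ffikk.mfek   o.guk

pov.sdsav — violates constraint 1: word begins with /p/ → illicit
bbpwek.mi — violates constraint 3: syllable 1 onset /bbpw/ has 4 consonants (> 3) → illicit
ffikk.mfek — violates constraint 2: syllable 1 coda /kk/ has 2 consonants (> 1) → illicit
o.guk — σ1 onset /∅/, coda /∅/ ok; σ2 onset /g/, coda /k/ ok → licit

o.guk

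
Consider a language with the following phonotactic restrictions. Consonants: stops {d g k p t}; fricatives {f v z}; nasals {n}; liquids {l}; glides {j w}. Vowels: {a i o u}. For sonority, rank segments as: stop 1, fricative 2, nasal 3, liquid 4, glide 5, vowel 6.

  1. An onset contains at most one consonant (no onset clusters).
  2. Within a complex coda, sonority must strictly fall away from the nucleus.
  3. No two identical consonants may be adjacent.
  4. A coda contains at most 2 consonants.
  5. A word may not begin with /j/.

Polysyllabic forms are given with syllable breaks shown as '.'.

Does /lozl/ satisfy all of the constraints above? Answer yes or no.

/lozl/ — violates constraint 2: syllable 1 coda /zl/: /z/ (fricative, 2) → /l/ (liquid, 4) does not fall → illicit

no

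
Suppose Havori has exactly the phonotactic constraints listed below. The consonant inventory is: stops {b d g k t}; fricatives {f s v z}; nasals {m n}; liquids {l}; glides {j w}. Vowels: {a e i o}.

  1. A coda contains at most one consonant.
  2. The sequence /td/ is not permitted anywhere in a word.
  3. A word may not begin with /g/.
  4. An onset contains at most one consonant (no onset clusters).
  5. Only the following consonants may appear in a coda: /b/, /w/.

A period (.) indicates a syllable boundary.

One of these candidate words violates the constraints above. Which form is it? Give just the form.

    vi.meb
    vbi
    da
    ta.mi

vbi

vi.meb — σ1 onset /v/, coda /∅/ ok; σ2 onset /m/, coda /b/ ok → licit
vbi — violates constraint 4: syllable 1 onset /vb/ has 2 consonants (> 1) → illicit
da — σ1 onset /d/, coda /∅/ ok → licit
ta.mi — σ1 onset /t/, coda /∅/ ok; σ2 onset /m/, coda /∅/ ok → licit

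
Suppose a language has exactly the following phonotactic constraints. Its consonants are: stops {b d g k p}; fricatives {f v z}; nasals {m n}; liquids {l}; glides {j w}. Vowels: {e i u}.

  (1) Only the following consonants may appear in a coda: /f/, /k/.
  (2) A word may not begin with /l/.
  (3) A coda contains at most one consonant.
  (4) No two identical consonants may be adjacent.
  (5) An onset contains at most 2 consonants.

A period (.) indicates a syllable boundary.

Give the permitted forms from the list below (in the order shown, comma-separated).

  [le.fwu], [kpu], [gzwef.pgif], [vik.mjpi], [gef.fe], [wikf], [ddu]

[kpu]

[le.fwu] — violates constraint 2: word begins with /l/ → not permitted
[kpu] — σ1 onset /kp/ (2C), coda /∅/ ok → permitted
[gzwef.pgif] — violates constraint 5: syllable 1 onset /gzw/ has 3 consonants (> 2) → not permitted
[vik.mjpi] — violates constraint 5: syllable 2 onset /mjp/ has 3 consonants (> 2) → not permitted
[gef.fe] — violates constraint 4: adjacent identical consonants /ff/ → not permitted
[wikf] — violates constraint 3: syllable 1 coda /kf/ has 2 consonants (> 1) → not permitted
[ddu] — violates constraint 4: adjacent identical consonants /dd/ → not permitted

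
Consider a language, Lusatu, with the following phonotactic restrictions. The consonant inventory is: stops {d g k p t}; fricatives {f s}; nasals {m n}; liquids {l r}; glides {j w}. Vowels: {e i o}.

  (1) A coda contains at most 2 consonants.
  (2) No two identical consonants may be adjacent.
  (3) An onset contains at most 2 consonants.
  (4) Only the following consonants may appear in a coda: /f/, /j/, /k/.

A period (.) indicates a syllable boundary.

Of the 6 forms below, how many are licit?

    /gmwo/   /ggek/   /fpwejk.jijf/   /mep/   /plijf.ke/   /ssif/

1

/gmwo/ — violates constraint 3: syllable 1 onset /gmw/ has 3 consonants (> 2) → illicit
/ggek/ — violates constraint 2: adjacent identical consonants /gg/ → illicit
/fpwejk.jijf/ — violates constraint 3: syllable 1 onset /fpw/ has 3 consonants (> 2) → illicit
/mep/ — violates constraint 4: syllable 1 coda contains /p/, which is not a licensed coda consonant → illicit
/plijf.ke/ — σ1 onset /pl/ (2C), coda /jf/ (2C) ok; σ2 onset /k/, coda /∅/ ok → licit
/ssif/ — violates constraint 2: adjacent identical consonants /ss/ → illicit
Licit: /plijf.ke/ → 1.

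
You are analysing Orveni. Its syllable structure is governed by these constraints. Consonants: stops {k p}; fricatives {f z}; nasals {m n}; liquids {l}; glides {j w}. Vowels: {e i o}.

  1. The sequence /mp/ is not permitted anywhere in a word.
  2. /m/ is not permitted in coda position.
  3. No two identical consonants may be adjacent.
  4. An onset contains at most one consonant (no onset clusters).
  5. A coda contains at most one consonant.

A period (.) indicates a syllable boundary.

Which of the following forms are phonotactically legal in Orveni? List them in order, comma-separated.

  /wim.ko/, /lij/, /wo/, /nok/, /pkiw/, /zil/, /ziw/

/lij/, /wo/, /nok/, /zil/, /ziw/

/wim.ko/ — violates constraint 2: syllable 1 coda contains /m/ → phonotactically illegal
/lij/ — σ1 onset /l/, coda /j/ ok → phonotactically legal
/wo/ — σ1 onset /w/, coda /∅/ ok → phonotactically legal
/nok/ — σ1 onset /n/, coda /k/ ok → phonotactically legal
/pkiw/ — violates constraint 4: syllable 1 onset /pk/ has 2 consonants (> 1) → phonotactically illegal
/zil/ — σ1 onset /z/, coda /l/ ok → phonotactically legal
/ziw/ — σ1 onset /z/, coda /w/ ok → phonotactically legal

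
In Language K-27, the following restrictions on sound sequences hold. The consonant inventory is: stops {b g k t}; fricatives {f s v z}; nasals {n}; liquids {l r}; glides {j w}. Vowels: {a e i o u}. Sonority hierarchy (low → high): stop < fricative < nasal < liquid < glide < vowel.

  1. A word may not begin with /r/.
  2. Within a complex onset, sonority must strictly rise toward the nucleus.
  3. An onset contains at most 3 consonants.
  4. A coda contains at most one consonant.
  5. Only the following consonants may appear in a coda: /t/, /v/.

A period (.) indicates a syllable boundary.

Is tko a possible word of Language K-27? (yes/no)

no

tko — violates constraint 2: syllable 1 onset /tk/: /t/ (stop, 1) → /k/ (stop, 1) does not rise → ill-formed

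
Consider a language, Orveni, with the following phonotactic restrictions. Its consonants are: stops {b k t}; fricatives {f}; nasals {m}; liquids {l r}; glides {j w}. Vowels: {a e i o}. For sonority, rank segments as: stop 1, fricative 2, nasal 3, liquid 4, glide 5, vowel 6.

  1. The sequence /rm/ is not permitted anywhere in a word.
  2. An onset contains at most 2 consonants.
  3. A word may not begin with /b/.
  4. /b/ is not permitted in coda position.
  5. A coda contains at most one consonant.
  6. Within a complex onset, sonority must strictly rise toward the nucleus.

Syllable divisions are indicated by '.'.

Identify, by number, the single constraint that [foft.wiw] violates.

[foft.wiw]: syllable 1 coda /ft/ has 2 consonants (> 1).
This is a violation of constraint 5: "A coda contains at most one consonant."
The remaining constraints (1, 2, 3, 4, 6) are satisfied.

5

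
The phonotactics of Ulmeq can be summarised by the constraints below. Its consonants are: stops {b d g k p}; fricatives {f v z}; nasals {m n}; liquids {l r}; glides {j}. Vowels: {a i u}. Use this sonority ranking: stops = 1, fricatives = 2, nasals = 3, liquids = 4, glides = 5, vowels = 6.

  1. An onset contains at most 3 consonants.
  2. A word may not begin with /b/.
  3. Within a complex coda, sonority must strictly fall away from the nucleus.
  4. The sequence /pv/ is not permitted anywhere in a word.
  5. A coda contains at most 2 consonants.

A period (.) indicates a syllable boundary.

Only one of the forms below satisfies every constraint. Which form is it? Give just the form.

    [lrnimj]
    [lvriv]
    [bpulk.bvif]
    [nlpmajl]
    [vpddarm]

[lvriv]

[lrnimj] — violates constraint 3: syllable 1 coda /mj/: /m/ (nasal, 3) → /j/ (glide, 5) does not fall → ill-formed
[lvriv] — σ1 onset /lvr/ (3C), coda /v/ ok → well-formed
[bpulk.bvif] — violates constraint 2: word begins with /b/ → ill-formed
[nlpmajl] — violates constraint 1: syllable 1 onset /nlpm/ has 4 consonants (> 3) → ill-formed
[vpddarm] — violates constraint 1: syllable 1 onset /vpdd/ has 4 consonants (> 3) → ill-formed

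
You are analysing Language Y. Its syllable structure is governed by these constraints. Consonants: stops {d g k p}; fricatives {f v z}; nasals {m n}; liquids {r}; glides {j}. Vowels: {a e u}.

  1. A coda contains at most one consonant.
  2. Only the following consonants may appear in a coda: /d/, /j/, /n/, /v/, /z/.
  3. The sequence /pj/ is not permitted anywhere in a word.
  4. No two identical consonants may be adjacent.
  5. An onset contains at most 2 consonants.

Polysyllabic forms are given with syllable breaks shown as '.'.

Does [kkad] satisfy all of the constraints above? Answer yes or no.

no

[kkad] — violates constraint 4: adjacent identical consonants /kk/ → phonotactically illegal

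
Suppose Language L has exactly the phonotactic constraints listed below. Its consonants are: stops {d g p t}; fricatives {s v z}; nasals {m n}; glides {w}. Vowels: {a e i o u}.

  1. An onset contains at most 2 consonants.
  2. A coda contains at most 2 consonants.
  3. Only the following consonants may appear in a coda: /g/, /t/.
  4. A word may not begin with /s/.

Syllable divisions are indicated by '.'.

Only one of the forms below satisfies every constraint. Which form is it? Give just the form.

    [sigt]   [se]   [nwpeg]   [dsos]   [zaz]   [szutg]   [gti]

[sigt] — violates constraint 4: word begins with /s/ → illicit
[se] — violates constraint 4: word begins with /s/ → illicit
[nwpeg] — violates constraint 1: syllable 1 onset /nwp/ has 3 consonants (> 2) → illicit
[dsos] — violates constraint 3: syllable 1 coda contains /s/, which is not a licensed coda consonant → illicit
[zaz] — violates constraint 3: syllable 1 coda contains /z/, which is not a licensed coda consonant → illicit
[szutg] — violates constraint 4: word begins with /s/ → illicit
[gti] — σ1 onset /gt/ (2C), coda /∅/ ok → licit

[gti]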